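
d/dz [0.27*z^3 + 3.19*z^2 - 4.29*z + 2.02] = 0.81*z^2 + 6.38*z - 4.29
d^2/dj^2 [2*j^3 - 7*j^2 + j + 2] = 12*j - 14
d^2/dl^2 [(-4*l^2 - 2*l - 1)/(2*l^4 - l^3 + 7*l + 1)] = 6*(-16*l^8 - 8*l^7 - 4*l^6 + 120*l^5 + 30*l^4 - 10*l^3 + 7*l^2 - l - 13)/(8*l^12 - 12*l^11 + 6*l^10 + 83*l^9 - 72*l^8 + 9*l^7 + 297*l^6 - 63*l^5 - 36*l^4 + 340*l^3 + 147*l^2 + 21*l + 1)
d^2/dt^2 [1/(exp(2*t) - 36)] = 4*(exp(2*t) + 36)*exp(2*t)/(exp(2*t) - 36)^3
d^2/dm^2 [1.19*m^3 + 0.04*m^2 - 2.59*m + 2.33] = 7.14*m + 0.08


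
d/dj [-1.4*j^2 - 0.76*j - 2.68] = -2.8*j - 0.76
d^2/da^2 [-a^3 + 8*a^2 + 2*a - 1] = 16 - 6*a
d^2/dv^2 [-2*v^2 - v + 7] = -4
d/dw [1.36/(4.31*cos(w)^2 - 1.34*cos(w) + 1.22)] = (11.7232*cos(w) - 1.8224)*sin(w)/(4.31*cos(w)^2 - 1.34*cos(w) + 1.22)^2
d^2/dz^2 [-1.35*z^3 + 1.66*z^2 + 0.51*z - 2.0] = 3.32 - 8.1*z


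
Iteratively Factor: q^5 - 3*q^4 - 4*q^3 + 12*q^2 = (q - 2)*(q^4 - q^3 - 6*q^2) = (q - 2)*(q + 2)*(q^3 - 3*q^2) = q*(q - 2)*(q + 2)*(q^2 - 3*q) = q^2*(q - 2)*(q + 2)*(q - 3)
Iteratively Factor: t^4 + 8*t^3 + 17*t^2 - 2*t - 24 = (t + 4)*(t^3 + 4*t^2 + t - 6) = (t + 2)*(t + 4)*(t^2 + 2*t - 3) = (t - 1)*(t + 2)*(t + 4)*(t + 3)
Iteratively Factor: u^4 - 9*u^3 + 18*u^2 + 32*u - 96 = (u + 2)*(u^3 - 11*u^2 + 40*u - 48) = (u - 4)*(u + 2)*(u^2 - 7*u + 12) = (u - 4)*(u - 3)*(u + 2)*(u - 4)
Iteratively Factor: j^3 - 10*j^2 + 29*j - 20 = (j - 5)*(j^2 - 5*j + 4) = (j - 5)*(j - 1)*(j - 4)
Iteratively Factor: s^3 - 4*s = (s + 2)*(s^2 - 2*s) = (s - 2)*(s + 2)*(s)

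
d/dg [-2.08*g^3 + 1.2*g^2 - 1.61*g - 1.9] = -6.24*g^2 + 2.4*g - 1.61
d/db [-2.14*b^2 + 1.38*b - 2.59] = 1.38 - 4.28*b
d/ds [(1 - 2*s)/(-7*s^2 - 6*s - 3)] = 2*(-7*s^2 + 7*s + 6)/(49*s^4 + 84*s^3 + 78*s^2 + 36*s + 9)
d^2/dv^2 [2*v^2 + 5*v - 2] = 4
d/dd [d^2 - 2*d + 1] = 2*d - 2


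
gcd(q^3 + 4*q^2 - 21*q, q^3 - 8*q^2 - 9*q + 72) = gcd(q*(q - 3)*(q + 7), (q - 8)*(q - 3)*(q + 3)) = q - 3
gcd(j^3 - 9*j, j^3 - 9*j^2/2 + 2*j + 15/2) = j - 3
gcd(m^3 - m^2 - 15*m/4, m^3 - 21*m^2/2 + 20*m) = m^2 - 5*m/2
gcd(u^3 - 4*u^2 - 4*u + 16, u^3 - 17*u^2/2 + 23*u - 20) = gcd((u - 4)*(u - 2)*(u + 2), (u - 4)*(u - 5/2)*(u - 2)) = u^2 - 6*u + 8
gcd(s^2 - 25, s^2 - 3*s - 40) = s + 5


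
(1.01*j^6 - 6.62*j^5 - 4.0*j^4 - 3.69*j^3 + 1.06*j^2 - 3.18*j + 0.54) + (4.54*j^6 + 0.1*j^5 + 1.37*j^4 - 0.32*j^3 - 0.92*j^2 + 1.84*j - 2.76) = 5.55*j^6 - 6.52*j^5 - 2.63*j^4 - 4.01*j^3 + 0.14*j^2 - 1.34*j - 2.22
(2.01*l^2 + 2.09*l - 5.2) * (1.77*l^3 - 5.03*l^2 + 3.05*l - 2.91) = 3.5577*l^5 - 6.411*l^4 - 13.5862*l^3 + 26.6814*l^2 - 21.9419*l + 15.132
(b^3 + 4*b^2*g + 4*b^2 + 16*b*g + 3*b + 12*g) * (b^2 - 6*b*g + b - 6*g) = b^5 - 2*b^4*g + 5*b^4 - 24*b^3*g^2 - 10*b^3*g + 7*b^3 - 120*b^2*g^2 - 14*b^2*g + 3*b^2 - 168*b*g^2 - 6*b*g - 72*g^2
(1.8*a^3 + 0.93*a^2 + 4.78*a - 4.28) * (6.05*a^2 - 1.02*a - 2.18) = 10.89*a^5 + 3.7905*a^4 + 24.0464*a^3 - 32.797*a^2 - 6.0548*a + 9.3304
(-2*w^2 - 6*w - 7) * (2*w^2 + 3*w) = -4*w^4 - 18*w^3 - 32*w^2 - 21*w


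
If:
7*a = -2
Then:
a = -2/7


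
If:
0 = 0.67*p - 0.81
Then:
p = 1.21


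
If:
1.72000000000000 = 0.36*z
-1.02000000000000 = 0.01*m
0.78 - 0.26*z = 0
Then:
No Solution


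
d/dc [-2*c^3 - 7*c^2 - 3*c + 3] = -6*c^2 - 14*c - 3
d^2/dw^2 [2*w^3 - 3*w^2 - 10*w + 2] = 12*w - 6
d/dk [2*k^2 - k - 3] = 4*k - 1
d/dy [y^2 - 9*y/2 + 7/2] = 2*y - 9/2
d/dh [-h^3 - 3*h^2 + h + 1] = -3*h^2 - 6*h + 1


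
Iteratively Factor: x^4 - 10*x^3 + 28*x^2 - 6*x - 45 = (x - 3)*(x^3 - 7*x^2 + 7*x + 15) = (x - 5)*(x - 3)*(x^2 - 2*x - 3) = (x - 5)*(x - 3)^2*(x + 1)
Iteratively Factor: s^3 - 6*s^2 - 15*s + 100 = (s - 5)*(s^2 - s - 20) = (s - 5)^2*(s + 4)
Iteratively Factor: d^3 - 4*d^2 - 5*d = (d + 1)*(d^2 - 5*d) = (d - 5)*(d + 1)*(d)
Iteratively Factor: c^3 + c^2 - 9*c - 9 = (c + 3)*(c^2 - 2*c - 3) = (c + 1)*(c + 3)*(c - 3)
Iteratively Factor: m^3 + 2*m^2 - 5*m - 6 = (m - 2)*(m^2 + 4*m + 3) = (m - 2)*(m + 3)*(m + 1)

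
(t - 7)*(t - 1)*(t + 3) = t^3 - 5*t^2 - 17*t + 21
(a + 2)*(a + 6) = a^2 + 8*a + 12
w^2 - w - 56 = (w - 8)*(w + 7)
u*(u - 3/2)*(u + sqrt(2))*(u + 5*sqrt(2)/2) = u^4 - 3*u^3/2 + 7*sqrt(2)*u^3/2 - 21*sqrt(2)*u^2/4 + 5*u^2 - 15*u/2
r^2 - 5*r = r*(r - 5)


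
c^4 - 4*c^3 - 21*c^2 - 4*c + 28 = (c - 7)*(c - 1)*(c + 2)^2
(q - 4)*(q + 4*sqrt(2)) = q^2 - 4*q + 4*sqrt(2)*q - 16*sqrt(2)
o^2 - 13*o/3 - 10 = (o - 6)*(o + 5/3)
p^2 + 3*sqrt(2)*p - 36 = (p - 3*sqrt(2))*(p + 6*sqrt(2))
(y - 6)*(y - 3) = y^2 - 9*y + 18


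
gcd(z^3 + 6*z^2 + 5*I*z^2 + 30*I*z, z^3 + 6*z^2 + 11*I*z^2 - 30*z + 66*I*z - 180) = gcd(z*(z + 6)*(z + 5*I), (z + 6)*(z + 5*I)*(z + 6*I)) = z^2 + z*(6 + 5*I) + 30*I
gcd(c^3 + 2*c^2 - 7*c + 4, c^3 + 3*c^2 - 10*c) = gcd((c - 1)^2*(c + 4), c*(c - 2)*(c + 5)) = 1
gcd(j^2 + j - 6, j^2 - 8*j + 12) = j - 2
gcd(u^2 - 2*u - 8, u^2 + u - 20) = u - 4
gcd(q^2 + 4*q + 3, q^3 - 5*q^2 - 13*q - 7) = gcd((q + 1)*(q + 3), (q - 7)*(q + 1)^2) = q + 1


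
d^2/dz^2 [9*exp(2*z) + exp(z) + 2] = (36*exp(z) + 1)*exp(z)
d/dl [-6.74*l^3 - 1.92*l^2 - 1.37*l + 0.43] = -20.22*l^2 - 3.84*l - 1.37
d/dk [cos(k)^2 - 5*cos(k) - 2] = (5 - 2*cos(k))*sin(k)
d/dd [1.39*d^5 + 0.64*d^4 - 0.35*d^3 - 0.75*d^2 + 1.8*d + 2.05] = 6.95*d^4 + 2.56*d^3 - 1.05*d^2 - 1.5*d + 1.8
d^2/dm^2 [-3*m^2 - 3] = -6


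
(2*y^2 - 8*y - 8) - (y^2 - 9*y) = y^2 + y - 8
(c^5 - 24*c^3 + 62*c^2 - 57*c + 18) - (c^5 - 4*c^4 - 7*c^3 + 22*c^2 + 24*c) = 4*c^4 - 17*c^3 + 40*c^2 - 81*c + 18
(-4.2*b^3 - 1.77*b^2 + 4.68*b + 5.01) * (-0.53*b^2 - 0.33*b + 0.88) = 2.226*b^5 + 2.3241*b^4 - 5.5923*b^3 - 5.7573*b^2 + 2.4651*b + 4.4088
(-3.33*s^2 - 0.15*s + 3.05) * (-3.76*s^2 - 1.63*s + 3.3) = 12.5208*s^4 + 5.9919*s^3 - 22.2125*s^2 - 5.4665*s + 10.065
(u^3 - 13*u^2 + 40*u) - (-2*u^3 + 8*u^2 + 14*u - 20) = 3*u^3 - 21*u^2 + 26*u + 20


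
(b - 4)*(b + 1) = b^2 - 3*b - 4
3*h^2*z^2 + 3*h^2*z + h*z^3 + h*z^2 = z*(3*h + z)*(h*z + h)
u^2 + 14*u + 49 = (u + 7)^2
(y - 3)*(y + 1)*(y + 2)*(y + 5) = y^4 + 5*y^3 - 7*y^2 - 41*y - 30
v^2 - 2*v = v*(v - 2)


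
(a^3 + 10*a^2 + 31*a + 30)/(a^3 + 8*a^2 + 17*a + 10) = (a + 3)/(a + 1)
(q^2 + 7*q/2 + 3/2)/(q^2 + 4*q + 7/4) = 2*(q + 3)/(2*q + 7)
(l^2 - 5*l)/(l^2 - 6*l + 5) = l/(l - 1)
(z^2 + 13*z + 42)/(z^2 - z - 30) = (z^2 + 13*z + 42)/(z^2 - z - 30)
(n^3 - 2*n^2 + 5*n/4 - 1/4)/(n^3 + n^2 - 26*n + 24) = (n^2 - n + 1/4)/(n^2 + 2*n - 24)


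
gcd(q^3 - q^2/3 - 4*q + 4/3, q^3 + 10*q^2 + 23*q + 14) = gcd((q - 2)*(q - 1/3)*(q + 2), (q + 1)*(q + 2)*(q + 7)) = q + 2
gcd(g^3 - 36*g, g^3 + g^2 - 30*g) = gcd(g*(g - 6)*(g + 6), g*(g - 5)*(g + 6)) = g^2 + 6*g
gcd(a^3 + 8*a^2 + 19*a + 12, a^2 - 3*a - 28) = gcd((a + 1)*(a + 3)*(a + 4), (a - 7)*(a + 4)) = a + 4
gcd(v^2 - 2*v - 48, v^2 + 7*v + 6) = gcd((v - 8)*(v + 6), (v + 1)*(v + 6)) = v + 6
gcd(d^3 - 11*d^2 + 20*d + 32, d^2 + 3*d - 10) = 1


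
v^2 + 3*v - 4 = (v - 1)*(v + 4)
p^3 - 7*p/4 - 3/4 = (p - 3/2)*(p + 1/2)*(p + 1)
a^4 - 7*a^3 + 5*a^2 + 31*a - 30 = (a - 5)*(a - 3)*(a - 1)*(a + 2)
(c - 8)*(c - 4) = c^2 - 12*c + 32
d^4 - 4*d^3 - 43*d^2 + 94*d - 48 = (d - 8)*(d - 1)^2*(d + 6)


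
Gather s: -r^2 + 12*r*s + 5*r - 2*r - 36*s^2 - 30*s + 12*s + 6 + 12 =-r^2 + 3*r - 36*s^2 + s*(12*r - 18) + 18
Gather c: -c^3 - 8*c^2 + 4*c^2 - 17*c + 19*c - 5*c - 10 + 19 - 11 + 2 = -c^3 - 4*c^2 - 3*c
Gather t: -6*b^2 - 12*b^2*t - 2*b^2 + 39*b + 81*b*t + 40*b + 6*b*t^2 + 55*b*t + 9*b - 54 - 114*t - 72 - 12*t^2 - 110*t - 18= -8*b^2 + 88*b + t^2*(6*b - 12) + t*(-12*b^2 + 136*b - 224) - 144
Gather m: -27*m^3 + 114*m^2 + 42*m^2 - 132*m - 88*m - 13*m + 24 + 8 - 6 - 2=-27*m^3 + 156*m^2 - 233*m + 24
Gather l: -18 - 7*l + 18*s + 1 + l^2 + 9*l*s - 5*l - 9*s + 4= l^2 + l*(9*s - 12) + 9*s - 13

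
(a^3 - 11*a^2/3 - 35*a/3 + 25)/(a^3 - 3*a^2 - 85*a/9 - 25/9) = 3*(3*a^2 + 4*a - 15)/(9*a^2 + 18*a + 5)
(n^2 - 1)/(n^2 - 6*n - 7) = (n - 1)/(n - 7)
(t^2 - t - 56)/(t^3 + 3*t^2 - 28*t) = (t - 8)/(t*(t - 4))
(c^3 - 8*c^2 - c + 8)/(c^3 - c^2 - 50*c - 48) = (c - 1)/(c + 6)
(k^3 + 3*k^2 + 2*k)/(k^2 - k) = (k^2 + 3*k + 2)/(k - 1)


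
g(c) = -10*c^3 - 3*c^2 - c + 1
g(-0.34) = 1.39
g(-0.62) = 2.85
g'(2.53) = -208.21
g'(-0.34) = -2.43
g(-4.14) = 663.30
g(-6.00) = 2059.00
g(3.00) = -299.00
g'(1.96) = -128.01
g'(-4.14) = -490.35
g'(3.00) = -289.00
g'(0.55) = -13.38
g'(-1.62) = -70.01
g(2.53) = -182.68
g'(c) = -30*c^2 - 6*c - 1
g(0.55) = -2.12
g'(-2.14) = -125.55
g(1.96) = -87.78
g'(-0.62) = -8.81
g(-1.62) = 37.26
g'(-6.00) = -1045.00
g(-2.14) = 87.40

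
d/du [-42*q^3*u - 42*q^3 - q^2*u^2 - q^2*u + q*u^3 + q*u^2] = q*(-42*q^2 - 2*q*u - q + 3*u^2 + 2*u)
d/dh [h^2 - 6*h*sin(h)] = -6*h*cos(h) + 2*h - 6*sin(h)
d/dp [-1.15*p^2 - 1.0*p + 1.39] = -2.3*p - 1.0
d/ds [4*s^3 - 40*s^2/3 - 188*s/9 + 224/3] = 12*s^2 - 80*s/3 - 188/9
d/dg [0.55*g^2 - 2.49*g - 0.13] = 1.1*g - 2.49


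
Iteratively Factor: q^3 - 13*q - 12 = (q + 3)*(q^2 - 3*q - 4) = (q + 1)*(q + 3)*(q - 4)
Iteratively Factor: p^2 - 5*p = (p)*(p - 5)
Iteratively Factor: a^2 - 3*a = (a)*(a - 3)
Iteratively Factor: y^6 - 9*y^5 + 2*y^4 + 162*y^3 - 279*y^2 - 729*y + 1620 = (y + 3)*(y^5 - 12*y^4 + 38*y^3 + 48*y^2 - 423*y + 540) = (y - 4)*(y + 3)*(y^4 - 8*y^3 + 6*y^2 + 72*y - 135) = (y - 4)*(y - 3)*(y + 3)*(y^3 - 5*y^2 - 9*y + 45) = (y - 5)*(y - 4)*(y - 3)*(y + 3)*(y^2 - 9) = (y - 5)*(y - 4)*(y - 3)*(y + 3)^2*(y - 3)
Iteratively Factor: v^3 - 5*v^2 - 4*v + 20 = (v - 2)*(v^2 - 3*v - 10) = (v - 2)*(v + 2)*(v - 5)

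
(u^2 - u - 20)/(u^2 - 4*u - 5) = (u + 4)/(u + 1)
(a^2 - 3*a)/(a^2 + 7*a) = (a - 3)/(a + 7)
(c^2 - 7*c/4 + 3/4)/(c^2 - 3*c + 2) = (c - 3/4)/(c - 2)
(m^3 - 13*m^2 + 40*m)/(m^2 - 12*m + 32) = m*(m - 5)/(m - 4)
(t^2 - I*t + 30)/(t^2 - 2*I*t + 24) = (t + 5*I)/(t + 4*I)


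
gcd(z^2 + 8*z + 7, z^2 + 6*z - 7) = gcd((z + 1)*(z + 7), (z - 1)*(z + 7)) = z + 7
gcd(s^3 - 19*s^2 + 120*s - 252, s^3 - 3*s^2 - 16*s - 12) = s - 6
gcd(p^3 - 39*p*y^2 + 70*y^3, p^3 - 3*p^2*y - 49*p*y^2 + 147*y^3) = p + 7*y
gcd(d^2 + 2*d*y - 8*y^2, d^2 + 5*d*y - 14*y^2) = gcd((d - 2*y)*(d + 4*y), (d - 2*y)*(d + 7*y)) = -d + 2*y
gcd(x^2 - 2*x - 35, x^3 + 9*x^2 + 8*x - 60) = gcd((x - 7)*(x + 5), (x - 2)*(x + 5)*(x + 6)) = x + 5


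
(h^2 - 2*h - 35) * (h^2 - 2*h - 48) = h^4 - 4*h^3 - 79*h^2 + 166*h + 1680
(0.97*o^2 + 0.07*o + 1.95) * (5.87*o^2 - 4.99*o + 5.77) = 5.6939*o^4 - 4.4294*o^3 + 16.6941*o^2 - 9.3266*o + 11.2515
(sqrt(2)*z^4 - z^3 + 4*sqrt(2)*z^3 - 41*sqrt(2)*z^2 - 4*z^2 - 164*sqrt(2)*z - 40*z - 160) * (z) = sqrt(2)*z^5 - z^4 + 4*sqrt(2)*z^4 - 41*sqrt(2)*z^3 - 4*z^3 - 164*sqrt(2)*z^2 - 40*z^2 - 160*z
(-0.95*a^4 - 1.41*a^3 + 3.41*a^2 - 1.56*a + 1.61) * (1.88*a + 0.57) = -1.786*a^5 - 3.1923*a^4 + 5.6071*a^3 - 0.9891*a^2 + 2.1376*a + 0.9177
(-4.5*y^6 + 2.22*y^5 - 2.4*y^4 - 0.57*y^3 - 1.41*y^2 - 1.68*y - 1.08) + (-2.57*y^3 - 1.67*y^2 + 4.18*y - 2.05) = -4.5*y^6 + 2.22*y^5 - 2.4*y^4 - 3.14*y^3 - 3.08*y^2 + 2.5*y - 3.13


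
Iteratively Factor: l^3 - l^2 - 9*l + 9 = (l - 3)*(l^2 + 2*l - 3) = (l - 3)*(l - 1)*(l + 3)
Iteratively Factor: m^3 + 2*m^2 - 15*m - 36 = (m + 3)*(m^2 - m - 12) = (m + 3)^2*(m - 4)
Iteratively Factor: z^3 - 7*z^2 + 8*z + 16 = (z - 4)*(z^2 - 3*z - 4) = (z - 4)*(z + 1)*(z - 4)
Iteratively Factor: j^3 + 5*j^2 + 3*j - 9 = (j + 3)*(j^2 + 2*j - 3) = (j + 3)^2*(j - 1)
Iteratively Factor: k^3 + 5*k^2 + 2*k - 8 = (k - 1)*(k^2 + 6*k + 8) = (k - 1)*(k + 4)*(k + 2)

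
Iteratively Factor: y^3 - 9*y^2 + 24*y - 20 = (y - 5)*(y^2 - 4*y + 4) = (y - 5)*(y - 2)*(y - 2)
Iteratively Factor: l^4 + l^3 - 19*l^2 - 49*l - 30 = (l + 2)*(l^3 - l^2 - 17*l - 15) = (l + 2)*(l + 3)*(l^2 - 4*l - 5) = (l - 5)*(l + 2)*(l + 3)*(l + 1)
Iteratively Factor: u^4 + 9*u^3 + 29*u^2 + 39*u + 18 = (u + 2)*(u^3 + 7*u^2 + 15*u + 9) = (u + 2)*(u + 3)*(u^2 + 4*u + 3) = (u + 1)*(u + 2)*(u + 3)*(u + 3)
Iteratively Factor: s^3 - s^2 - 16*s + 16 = (s + 4)*(s^2 - 5*s + 4) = (s - 4)*(s + 4)*(s - 1)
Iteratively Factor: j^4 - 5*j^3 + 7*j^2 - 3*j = (j - 3)*(j^3 - 2*j^2 + j) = (j - 3)*(j - 1)*(j^2 - j) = (j - 3)*(j - 1)^2*(j)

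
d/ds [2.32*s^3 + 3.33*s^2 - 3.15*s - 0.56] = 6.96*s^2 + 6.66*s - 3.15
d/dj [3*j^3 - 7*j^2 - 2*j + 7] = 9*j^2 - 14*j - 2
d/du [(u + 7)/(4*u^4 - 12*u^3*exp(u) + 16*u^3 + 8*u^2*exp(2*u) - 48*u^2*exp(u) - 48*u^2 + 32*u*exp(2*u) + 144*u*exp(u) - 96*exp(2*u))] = (u^4 - 3*u^3*exp(u) + 4*u^3 + 2*u^2*exp(2*u) - 12*u^2*exp(u) - 12*u^2 + 8*u*exp(2*u) + 36*u*exp(u) - (u + 7)*(-3*u^3*exp(u) + 4*u^3 + 4*u^2*exp(2*u) - 21*u^2*exp(u) + 12*u^2 + 20*u*exp(2*u) + 12*u*exp(u) - 24*u - 40*exp(2*u) + 36*exp(u)) - 24*exp(2*u))/(4*(u^4 - 3*u^3*exp(u) + 4*u^3 + 2*u^2*exp(2*u) - 12*u^2*exp(u) - 12*u^2 + 8*u*exp(2*u) + 36*u*exp(u) - 24*exp(2*u))^2)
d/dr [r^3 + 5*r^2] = r*(3*r + 10)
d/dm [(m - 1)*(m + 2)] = 2*m + 1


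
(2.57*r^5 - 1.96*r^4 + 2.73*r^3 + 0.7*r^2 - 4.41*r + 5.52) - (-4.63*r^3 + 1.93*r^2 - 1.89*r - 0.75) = 2.57*r^5 - 1.96*r^4 + 7.36*r^3 - 1.23*r^2 - 2.52*r + 6.27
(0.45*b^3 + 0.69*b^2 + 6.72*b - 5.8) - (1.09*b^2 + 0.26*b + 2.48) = 0.45*b^3 - 0.4*b^2 + 6.46*b - 8.28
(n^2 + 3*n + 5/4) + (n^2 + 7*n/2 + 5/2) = 2*n^2 + 13*n/2 + 15/4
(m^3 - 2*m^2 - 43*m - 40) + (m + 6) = m^3 - 2*m^2 - 42*m - 34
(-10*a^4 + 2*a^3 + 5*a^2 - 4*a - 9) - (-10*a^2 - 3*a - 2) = -10*a^4 + 2*a^3 + 15*a^2 - a - 7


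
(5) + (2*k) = 2*k + 5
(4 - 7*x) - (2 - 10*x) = 3*x + 2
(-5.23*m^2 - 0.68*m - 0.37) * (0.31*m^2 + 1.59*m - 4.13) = -1.6213*m^4 - 8.5265*m^3 + 20.404*m^2 + 2.2201*m + 1.5281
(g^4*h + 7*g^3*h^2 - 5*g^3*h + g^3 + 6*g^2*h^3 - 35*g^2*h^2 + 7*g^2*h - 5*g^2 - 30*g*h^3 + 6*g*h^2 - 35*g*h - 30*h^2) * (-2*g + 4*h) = -2*g^5*h - 10*g^4*h^2 + 10*g^4*h - 2*g^4 + 16*g^3*h^3 + 50*g^3*h^2 - 10*g^3*h + 10*g^3 + 24*g^2*h^4 - 80*g^2*h^3 + 16*g^2*h^2 + 50*g^2*h - 120*g*h^4 + 24*g*h^3 - 80*g*h^2 - 120*h^3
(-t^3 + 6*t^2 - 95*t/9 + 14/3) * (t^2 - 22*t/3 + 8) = -t^5 + 40*t^4/3 - 563*t^3/9 + 3512*t^2/27 - 356*t/3 + 112/3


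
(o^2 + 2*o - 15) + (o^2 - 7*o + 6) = 2*o^2 - 5*o - 9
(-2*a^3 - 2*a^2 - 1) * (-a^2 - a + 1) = 2*a^5 + 4*a^4 - a^2 + a - 1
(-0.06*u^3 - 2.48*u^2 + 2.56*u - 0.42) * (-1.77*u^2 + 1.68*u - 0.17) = 0.1062*u^5 + 4.2888*u^4 - 8.6874*u^3 + 5.4658*u^2 - 1.1408*u + 0.0714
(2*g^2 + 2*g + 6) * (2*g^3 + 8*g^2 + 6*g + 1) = 4*g^5 + 20*g^4 + 40*g^3 + 62*g^2 + 38*g + 6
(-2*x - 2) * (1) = -2*x - 2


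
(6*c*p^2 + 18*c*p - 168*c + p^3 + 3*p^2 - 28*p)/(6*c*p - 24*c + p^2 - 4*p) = p + 7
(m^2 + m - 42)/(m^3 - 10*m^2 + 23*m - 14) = (m^2 + m - 42)/(m^3 - 10*m^2 + 23*m - 14)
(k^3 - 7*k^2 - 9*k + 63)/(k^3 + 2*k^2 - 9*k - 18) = (k - 7)/(k + 2)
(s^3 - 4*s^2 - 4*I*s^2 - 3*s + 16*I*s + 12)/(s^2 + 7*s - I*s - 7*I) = (s^2 - s*(4 + 3*I) + 12*I)/(s + 7)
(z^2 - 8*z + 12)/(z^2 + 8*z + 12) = (z^2 - 8*z + 12)/(z^2 + 8*z + 12)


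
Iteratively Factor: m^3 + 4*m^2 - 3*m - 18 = (m + 3)*(m^2 + m - 6) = (m - 2)*(m + 3)*(m + 3)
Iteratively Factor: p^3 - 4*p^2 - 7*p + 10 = (p - 5)*(p^2 + p - 2) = (p - 5)*(p + 2)*(p - 1)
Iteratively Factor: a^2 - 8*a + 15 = (a - 3)*(a - 5)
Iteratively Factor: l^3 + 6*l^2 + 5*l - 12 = (l - 1)*(l^2 + 7*l + 12) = (l - 1)*(l + 3)*(l + 4)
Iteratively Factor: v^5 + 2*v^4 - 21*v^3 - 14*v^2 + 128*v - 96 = (v - 3)*(v^4 + 5*v^3 - 6*v^2 - 32*v + 32) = (v - 3)*(v + 4)*(v^3 + v^2 - 10*v + 8) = (v - 3)*(v + 4)^2*(v^2 - 3*v + 2) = (v - 3)*(v - 2)*(v + 4)^2*(v - 1)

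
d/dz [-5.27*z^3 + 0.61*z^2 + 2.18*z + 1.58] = -15.81*z^2 + 1.22*z + 2.18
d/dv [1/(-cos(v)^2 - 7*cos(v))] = -(2*cos(v) + 7)*sin(v)/((cos(v) + 7)^2*cos(v)^2)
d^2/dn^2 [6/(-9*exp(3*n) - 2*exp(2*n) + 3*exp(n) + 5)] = 6*(-2*(27*exp(2*n) + 4*exp(n) - 3)^2*exp(n) + (81*exp(2*n) + 8*exp(n) - 3)*(9*exp(3*n) + 2*exp(2*n) - 3*exp(n) - 5))*exp(n)/(9*exp(3*n) + 2*exp(2*n) - 3*exp(n) - 5)^3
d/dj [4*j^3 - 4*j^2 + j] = 12*j^2 - 8*j + 1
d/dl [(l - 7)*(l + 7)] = 2*l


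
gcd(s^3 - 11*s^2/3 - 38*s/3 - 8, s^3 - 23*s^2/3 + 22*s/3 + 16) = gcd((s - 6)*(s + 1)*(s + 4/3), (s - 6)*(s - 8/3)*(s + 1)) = s^2 - 5*s - 6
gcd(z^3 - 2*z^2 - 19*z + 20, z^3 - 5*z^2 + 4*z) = z - 1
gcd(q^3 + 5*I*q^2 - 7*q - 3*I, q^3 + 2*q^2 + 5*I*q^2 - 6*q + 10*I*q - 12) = q + 3*I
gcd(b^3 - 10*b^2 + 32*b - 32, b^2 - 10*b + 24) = b - 4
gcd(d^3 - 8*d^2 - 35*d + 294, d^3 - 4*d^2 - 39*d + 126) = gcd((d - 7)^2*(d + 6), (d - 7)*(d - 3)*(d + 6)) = d^2 - d - 42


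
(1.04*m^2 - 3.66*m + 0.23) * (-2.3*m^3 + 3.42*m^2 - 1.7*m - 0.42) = -2.392*m^5 + 11.9748*m^4 - 14.8142*m^3 + 6.5718*m^2 + 1.1462*m - 0.0966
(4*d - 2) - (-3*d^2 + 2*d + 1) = 3*d^2 + 2*d - 3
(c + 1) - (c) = 1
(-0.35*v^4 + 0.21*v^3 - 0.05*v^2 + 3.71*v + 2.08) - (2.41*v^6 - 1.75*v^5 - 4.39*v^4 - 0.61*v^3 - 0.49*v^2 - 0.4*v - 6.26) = -2.41*v^6 + 1.75*v^5 + 4.04*v^4 + 0.82*v^3 + 0.44*v^2 + 4.11*v + 8.34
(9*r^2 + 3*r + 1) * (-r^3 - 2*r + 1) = -9*r^5 - 3*r^4 - 19*r^3 + 3*r^2 + r + 1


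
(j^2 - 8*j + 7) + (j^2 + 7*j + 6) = 2*j^2 - j + 13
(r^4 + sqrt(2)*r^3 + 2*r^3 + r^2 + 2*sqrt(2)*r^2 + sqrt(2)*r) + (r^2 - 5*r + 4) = r^4 + sqrt(2)*r^3 + 2*r^3 + 2*r^2 + 2*sqrt(2)*r^2 - 5*r + sqrt(2)*r + 4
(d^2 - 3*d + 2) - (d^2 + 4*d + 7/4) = 1/4 - 7*d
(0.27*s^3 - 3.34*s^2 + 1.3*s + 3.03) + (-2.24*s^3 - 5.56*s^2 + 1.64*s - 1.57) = -1.97*s^3 - 8.9*s^2 + 2.94*s + 1.46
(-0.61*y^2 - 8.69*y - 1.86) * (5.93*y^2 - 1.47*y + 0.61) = -3.6173*y^4 - 50.635*y^3 + 1.3724*y^2 - 2.5667*y - 1.1346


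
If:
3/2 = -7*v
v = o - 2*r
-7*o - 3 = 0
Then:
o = -3/7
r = -3/28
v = -3/14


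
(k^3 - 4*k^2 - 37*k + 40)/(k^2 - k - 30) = (k^2 - 9*k + 8)/(k - 6)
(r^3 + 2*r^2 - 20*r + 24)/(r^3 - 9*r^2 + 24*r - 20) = (r + 6)/(r - 5)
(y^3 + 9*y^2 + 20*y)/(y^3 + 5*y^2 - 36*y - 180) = y*(y + 4)/(y^2 - 36)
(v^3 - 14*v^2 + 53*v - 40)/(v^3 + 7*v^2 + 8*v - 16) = (v^2 - 13*v + 40)/(v^2 + 8*v + 16)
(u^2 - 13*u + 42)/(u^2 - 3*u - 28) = (u - 6)/(u + 4)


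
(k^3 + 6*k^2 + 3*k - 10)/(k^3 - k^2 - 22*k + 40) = (k^2 + k - 2)/(k^2 - 6*k + 8)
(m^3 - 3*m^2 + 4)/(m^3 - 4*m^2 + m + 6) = (m - 2)/(m - 3)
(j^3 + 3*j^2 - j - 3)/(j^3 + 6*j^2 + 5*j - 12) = (j + 1)/(j + 4)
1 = 1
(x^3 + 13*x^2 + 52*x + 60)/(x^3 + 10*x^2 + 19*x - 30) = (x + 2)/(x - 1)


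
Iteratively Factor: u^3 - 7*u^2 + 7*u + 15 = (u - 3)*(u^2 - 4*u - 5) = (u - 5)*(u - 3)*(u + 1)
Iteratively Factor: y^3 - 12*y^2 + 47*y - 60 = (y - 3)*(y^2 - 9*y + 20) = (y - 5)*(y - 3)*(y - 4)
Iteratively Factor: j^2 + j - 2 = (j + 2)*(j - 1)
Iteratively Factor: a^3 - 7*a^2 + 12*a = (a)*(a^2 - 7*a + 12) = a*(a - 3)*(a - 4)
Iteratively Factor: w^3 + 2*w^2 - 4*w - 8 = (w + 2)*(w^2 - 4) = (w + 2)^2*(w - 2)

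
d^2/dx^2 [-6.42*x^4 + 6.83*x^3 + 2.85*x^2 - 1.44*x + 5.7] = -77.04*x^2 + 40.98*x + 5.7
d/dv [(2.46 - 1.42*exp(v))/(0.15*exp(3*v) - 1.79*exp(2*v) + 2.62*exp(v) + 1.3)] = (0.426*exp(3*v) - 3.6488*exp(2*v) + 8.8068*exp(v) - 8.2912)*exp(v)/(0.0225*exp(6*v) - 0.537*exp(5*v) + 3.9901*exp(4*v) - 8.9896*exp(3*v) + 2.2104*exp(2*v) + 6.812*exp(v) + 1.69)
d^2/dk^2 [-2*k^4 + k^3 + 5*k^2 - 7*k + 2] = -24*k^2 + 6*k + 10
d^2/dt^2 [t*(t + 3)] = 2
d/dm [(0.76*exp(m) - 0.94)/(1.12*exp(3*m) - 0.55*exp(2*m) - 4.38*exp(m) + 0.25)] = (-1.7024*exp(3*m) + 3.5764*exp(2*m) - 1.034*exp(m) - 3.9272)*exp(m)/(1.2544*exp(6*m) - 1.232*exp(5*m) - 9.5087*exp(4*m) + 5.378*exp(3*m) + 18.9094*exp(2*m) - 2.19*exp(m) + 0.0625)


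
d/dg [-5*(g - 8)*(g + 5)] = 15 - 10*g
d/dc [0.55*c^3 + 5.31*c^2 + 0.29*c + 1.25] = 1.65*c^2 + 10.62*c + 0.29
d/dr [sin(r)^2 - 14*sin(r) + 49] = 2*(sin(r) - 7)*cos(r)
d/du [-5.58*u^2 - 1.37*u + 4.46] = -11.16*u - 1.37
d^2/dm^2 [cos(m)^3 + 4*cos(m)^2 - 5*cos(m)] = 17*cos(m)/4 - 8*cos(2*m) - 9*cos(3*m)/4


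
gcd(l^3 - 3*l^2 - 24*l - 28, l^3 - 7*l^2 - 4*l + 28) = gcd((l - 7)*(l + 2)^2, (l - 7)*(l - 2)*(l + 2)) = l^2 - 5*l - 14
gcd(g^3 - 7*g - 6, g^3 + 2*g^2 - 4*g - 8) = g + 2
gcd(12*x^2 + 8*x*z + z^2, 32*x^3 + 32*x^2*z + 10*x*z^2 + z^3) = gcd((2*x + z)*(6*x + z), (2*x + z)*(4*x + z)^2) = 2*x + z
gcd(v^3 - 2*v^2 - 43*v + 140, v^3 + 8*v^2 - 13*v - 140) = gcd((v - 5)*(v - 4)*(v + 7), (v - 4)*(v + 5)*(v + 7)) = v^2 + 3*v - 28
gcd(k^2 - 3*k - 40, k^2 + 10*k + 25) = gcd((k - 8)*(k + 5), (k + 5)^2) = k + 5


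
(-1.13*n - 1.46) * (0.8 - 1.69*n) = 1.9097*n^2 + 1.5634*n - 1.168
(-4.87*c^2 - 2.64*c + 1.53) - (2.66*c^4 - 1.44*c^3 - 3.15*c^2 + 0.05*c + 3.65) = -2.66*c^4 + 1.44*c^3 - 1.72*c^2 - 2.69*c - 2.12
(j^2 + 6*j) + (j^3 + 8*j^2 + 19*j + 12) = j^3 + 9*j^2 + 25*j + 12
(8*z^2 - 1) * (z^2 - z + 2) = 8*z^4 - 8*z^3 + 15*z^2 + z - 2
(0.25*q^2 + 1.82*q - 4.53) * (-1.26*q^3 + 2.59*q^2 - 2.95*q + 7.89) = -0.315*q^5 - 1.6457*q^4 + 9.6841*q^3 - 15.1292*q^2 + 27.7233*q - 35.7417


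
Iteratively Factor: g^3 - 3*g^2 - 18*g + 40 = (g - 2)*(g^2 - g - 20) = (g - 5)*(g - 2)*(g + 4)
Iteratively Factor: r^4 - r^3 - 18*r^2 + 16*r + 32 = (r - 4)*(r^3 + 3*r^2 - 6*r - 8) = (r - 4)*(r + 1)*(r^2 + 2*r - 8) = (r - 4)*(r - 2)*(r + 1)*(r + 4)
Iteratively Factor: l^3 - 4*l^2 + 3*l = (l)*(l^2 - 4*l + 3) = l*(l - 1)*(l - 3)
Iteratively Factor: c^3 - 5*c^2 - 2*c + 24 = (c - 3)*(c^2 - 2*c - 8) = (c - 4)*(c - 3)*(c + 2)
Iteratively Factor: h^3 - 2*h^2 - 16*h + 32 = (h - 2)*(h^2 - 16) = (h - 2)*(h + 4)*(h - 4)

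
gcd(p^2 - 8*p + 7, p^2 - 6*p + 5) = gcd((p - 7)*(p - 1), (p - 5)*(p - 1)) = p - 1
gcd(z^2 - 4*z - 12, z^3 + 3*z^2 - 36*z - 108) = z - 6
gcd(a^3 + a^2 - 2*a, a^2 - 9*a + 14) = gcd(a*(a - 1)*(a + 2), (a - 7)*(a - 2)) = 1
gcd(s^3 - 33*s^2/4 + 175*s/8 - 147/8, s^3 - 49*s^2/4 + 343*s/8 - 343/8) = s^2 - 21*s/4 + 49/8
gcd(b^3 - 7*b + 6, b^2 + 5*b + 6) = b + 3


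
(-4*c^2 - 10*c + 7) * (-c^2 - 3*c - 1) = 4*c^4 + 22*c^3 + 27*c^2 - 11*c - 7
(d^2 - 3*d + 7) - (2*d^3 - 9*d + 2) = -2*d^3 + d^2 + 6*d + 5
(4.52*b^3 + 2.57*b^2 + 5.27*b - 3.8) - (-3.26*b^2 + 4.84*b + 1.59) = 4.52*b^3 + 5.83*b^2 + 0.43*b - 5.39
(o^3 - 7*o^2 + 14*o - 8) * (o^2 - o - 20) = o^5 - 8*o^4 + o^3 + 118*o^2 - 272*o + 160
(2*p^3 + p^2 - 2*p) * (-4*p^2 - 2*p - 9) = -8*p^5 - 8*p^4 - 12*p^3 - 5*p^2 + 18*p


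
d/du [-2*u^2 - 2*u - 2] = -4*u - 2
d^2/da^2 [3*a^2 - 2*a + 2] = 6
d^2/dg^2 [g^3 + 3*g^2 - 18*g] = 6*g + 6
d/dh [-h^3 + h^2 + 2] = h*(2 - 3*h)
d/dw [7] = 0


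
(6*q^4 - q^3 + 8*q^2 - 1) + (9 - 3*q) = 6*q^4 - q^3 + 8*q^2 - 3*q + 8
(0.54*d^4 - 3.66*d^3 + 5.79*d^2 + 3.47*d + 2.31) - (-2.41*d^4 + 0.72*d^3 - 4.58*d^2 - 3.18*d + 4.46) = 2.95*d^4 - 4.38*d^3 + 10.37*d^2 + 6.65*d - 2.15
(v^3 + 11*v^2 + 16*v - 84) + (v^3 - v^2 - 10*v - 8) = 2*v^3 + 10*v^2 + 6*v - 92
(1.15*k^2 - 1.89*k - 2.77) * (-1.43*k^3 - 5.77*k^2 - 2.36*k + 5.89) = -1.6445*k^5 - 3.9328*k^4 + 12.1524*k^3 + 27.2168*k^2 - 4.5949*k - 16.3153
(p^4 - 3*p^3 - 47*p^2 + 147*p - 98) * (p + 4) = p^5 + p^4 - 59*p^3 - 41*p^2 + 490*p - 392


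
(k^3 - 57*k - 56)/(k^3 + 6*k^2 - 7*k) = (k^2 - 7*k - 8)/(k*(k - 1))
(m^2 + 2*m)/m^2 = (m + 2)/m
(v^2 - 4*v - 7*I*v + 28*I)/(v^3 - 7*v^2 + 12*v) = (v - 7*I)/(v*(v - 3))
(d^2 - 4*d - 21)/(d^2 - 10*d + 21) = (d + 3)/(d - 3)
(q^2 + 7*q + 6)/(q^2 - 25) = (q^2 + 7*q + 6)/(q^2 - 25)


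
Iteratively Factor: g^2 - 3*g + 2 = (g - 2)*(g - 1)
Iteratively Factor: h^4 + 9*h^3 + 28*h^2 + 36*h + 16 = (h + 4)*(h^3 + 5*h^2 + 8*h + 4) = (h + 2)*(h + 4)*(h^2 + 3*h + 2) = (h + 2)^2*(h + 4)*(h + 1)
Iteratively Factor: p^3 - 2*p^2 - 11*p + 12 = (p + 3)*(p^2 - 5*p + 4) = (p - 1)*(p + 3)*(p - 4)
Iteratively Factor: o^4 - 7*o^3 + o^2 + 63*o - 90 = (o + 3)*(o^3 - 10*o^2 + 31*o - 30) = (o - 5)*(o + 3)*(o^2 - 5*o + 6) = (o - 5)*(o - 2)*(o + 3)*(o - 3)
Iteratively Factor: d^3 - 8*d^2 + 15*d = (d)*(d^2 - 8*d + 15) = d*(d - 3)*(d - 5)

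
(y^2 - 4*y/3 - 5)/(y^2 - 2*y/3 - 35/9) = 3*(y - 3)/(3*y - 7)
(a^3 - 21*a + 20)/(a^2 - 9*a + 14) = (a^3 - 21*a + 20)/(a^2 - 9*a + 14)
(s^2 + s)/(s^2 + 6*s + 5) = s/(s + 5)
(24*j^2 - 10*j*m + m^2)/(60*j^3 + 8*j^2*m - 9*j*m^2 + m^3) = (4*j - m)/(10*j^2 + 3*j*m - m^2)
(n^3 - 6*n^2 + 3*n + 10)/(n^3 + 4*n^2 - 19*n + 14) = (n^2 - 4*n - 5)/(n^2 + 6*n - 7)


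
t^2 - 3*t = t*(t - 3)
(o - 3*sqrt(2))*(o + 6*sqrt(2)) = o^2 + 3*sqrt(2)*o - 36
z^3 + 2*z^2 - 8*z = z*(z - 2)*(z + 4)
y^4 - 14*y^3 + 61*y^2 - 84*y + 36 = (y - 6)^2*(y - 1)^2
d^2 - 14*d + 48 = (d - 8)*(d - 6)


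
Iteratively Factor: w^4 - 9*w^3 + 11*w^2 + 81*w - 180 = (w + 3)*(w^3 - 12*w^2 + 47*w - 60) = (w - 3)*(w + 3)*(w^2 - 9*w + 20) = (w - 5)*(w - 3)*(w + 3)*(w - 4)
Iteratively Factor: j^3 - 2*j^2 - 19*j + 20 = (j - 1)*(j^2 - j - 20) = (j - 1)*(j + 4)*(j - 5)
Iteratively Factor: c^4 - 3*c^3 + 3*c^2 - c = (c - 1)*(c^3 - 2*c^2 + c) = (c - 1)^2*(c^2 - c) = c*(c - 1)^2*(c - 1)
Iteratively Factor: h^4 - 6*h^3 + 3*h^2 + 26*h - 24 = (h + 2)*(h^3 - 8*h^2 + 19*h - 12) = (h - 4)*(h + 2)*(h^2 - 4*h + 3) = (h - 4)*(h - 1)*(h + 2)*(h - 3)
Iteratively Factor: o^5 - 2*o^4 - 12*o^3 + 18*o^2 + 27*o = (o + 1)*(o^4 - 3*o^3 - 9*o^2 + 27*o) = o*(o + 1)*(o^3 - 3*o^2 - 9*o + 27) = o*(o + 1)*(o + 3)*(o^2 - 6*o + 9) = o*(o - 3)*(o + 1)*(o + 3)*(o - 3)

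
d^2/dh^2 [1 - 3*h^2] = -6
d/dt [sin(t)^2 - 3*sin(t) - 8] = (2*sin(t) - 3)*cos(t)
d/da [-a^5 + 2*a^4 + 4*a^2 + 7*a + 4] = -5*a^4 + 8*a^3 + 8*a + 7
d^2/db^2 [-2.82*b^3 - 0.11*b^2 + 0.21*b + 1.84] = -16.92*b - 0.22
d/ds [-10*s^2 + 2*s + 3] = 2 - 20*s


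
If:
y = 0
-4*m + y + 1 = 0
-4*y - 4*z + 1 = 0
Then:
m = 1/4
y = 0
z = 1/4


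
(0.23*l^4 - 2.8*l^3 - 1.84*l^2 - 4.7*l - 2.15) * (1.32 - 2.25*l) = -0.5175*l^5 + 6.6036*l^4 + 0.444000000000001*l^3 + 8.1462*l^2 - 1.3665*l - 2.838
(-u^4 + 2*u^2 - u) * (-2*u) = 2*u^5 - 4*u^3 + 2*u^2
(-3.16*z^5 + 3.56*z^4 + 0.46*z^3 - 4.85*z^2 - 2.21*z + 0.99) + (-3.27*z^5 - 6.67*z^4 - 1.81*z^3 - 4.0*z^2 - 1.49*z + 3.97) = -6.43*z^5 - 3.11*z^4 - 1.35*z^3 - 8.85*z^2 - 3.7*z + 4.96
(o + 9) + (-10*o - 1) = 8 - 9*o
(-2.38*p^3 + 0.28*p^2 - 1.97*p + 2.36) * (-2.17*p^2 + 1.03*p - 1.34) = 5.1646*p^5 - 3.059*p^4 + 7.7525*p^3 - 7.5255*p^2 + 5.0706*p - 3.1624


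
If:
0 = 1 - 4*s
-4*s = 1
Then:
No Solution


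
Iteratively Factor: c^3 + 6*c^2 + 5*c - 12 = (c + 3)*(c^2 + 3*c - 4) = (c + 3)*(c + 4)*(c - 1)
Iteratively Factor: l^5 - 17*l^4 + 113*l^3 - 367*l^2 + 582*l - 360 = (l - 3)*(l^4 - 14*l^3 + 71*l^2 - 154*l + 120) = (l - 3)*(l - 2)*(l^3 - 12*l^2 + 47*l - 60) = (l - 4)*(l - 3)*(l - 2)*(l^2 - 8*l + 15) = (l - 5)*(l - 4)*(l - 3)*(l - 2)*(l - 3)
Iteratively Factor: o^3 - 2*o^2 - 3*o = (o - 3)*(o^2 + o) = (o - 3)*(o + 1)*(o)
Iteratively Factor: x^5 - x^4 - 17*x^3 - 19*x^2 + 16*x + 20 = (x - 1)*(x^4 - 17*x^2 - 36*x - 20) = (x - 1)*(x + 2)*(x^3 - 2*x^2 - 13*x - 10) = (x - 5)*(x - 1)*(x + 2)*(x^2 + 3*x + 2) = (x - 5)*(x - 1)*(x + 2)^2*(x + 1)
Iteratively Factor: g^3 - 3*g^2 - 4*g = (g + 1)*(g^2 - 4*g) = g*(g + 1)*(g - 4)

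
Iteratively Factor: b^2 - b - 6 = (b + 2)*(b - 3)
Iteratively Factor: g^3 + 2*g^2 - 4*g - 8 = (g + 2)*(g^2 - 4) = (g + 2)^2*(g - 2)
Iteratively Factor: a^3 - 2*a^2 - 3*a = (a - 3)*(a^2 + a) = (a - 3)*(a + 1)*(a)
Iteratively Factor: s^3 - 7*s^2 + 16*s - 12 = (s - 2)*(s^2 - 5*s + 6) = (s - 3)*(s - 2)*(s - 2)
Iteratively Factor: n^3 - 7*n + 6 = (n - 2)*(n^2 + 2*n - 3) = (n - 2)*(n - 1)*(n + 3)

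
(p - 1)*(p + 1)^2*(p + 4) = p^4 + 5*p^3 + 3*p^2 - 5*p - 4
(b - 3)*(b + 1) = b^2 - 2*b - 3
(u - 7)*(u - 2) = u^2 - 9*u + 14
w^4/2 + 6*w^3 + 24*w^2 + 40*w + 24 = (w/2 + 1)*(w + 2)^2*(w + 6)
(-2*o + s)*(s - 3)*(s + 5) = -2*o*s^2 - 4*o*s + 30*o + s^3 + 2*s^2 - 15*s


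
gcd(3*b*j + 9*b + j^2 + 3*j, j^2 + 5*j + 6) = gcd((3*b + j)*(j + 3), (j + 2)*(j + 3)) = j + 3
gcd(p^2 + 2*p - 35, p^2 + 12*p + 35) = p + 7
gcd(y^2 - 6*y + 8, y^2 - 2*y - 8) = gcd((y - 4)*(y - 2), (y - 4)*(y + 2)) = y - 4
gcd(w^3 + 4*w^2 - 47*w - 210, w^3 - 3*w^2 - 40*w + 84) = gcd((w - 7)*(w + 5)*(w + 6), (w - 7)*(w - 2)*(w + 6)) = w^2 - w - 42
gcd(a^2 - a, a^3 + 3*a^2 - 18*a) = a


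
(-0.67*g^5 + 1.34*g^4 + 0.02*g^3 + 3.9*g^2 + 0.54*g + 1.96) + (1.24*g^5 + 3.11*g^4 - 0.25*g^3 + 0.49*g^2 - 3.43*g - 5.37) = 0.57*g^5 + 4.45*g^4 - 0.23*g^3 + 4.39*g^2 - 2.89*g - 3.41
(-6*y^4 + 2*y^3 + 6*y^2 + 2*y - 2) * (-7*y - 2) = 42*y^5 - 2*y^4 - 46*y^3 - 26*y^2 + 10*y + 4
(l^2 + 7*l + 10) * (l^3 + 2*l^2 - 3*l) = l^5 + 9*l^4 + 21*l^3 - l^2 - 30*l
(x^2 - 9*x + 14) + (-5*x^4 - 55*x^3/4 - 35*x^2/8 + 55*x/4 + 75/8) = -5*x^4 - 55*x^3/4 - 27*x^2/8 + 19*x/4 + 187/8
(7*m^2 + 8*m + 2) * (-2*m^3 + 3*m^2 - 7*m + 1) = -14*m^5 + 5*m^4 - 29*m^3 - 43*m^2 - 6*m + 2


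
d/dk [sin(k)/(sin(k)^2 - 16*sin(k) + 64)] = -(sin(k) + 8)*cos(k)/(sin(k) - 8)^3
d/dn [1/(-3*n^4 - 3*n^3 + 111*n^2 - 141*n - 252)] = (4*n^3 + 3*n^2 - 74*n + 47)/(3*(n^4 + n^3 - 37*n^2 + 47*n + 84)^2)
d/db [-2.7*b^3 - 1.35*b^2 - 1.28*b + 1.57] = -8.1*b^2 - 2.7*b - 1.28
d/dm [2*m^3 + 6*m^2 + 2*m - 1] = 6*m^2 + 12*m + 2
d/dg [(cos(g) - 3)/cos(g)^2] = (cos(g) - 6)*sin(g)/cos(g)^3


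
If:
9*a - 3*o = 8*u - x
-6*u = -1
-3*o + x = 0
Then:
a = 4/27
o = x/3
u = 1/6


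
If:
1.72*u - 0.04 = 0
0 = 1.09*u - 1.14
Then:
No Solution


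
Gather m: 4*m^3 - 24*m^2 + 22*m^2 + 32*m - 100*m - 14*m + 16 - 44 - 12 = 4*m^3 - 2*m^2 - 82*m - 40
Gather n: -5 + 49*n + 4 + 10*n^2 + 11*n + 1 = 10*n^2 + 60*n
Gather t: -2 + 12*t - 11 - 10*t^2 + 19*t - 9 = -10*t^2 + 31*t - 22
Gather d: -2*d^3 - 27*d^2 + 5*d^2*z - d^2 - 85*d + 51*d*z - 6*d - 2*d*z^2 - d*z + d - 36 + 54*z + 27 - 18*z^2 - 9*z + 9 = -2*d^3 + d^2*(5*z - 28) + d*(-2*z^2 + 50*z - 90) - 18*z^2 + 45*z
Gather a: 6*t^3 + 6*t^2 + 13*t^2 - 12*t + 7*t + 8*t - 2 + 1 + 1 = 6*t^3 + 19*t^2 + 3*t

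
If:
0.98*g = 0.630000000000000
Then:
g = 0.64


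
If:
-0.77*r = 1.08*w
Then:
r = -1.4025974025974*w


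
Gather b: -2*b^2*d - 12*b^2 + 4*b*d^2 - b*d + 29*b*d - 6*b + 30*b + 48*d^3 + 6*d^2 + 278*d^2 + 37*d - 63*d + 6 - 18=b^2*(-2*d - 12) + b*(4*d^2 + 28*d + 24) + 48*d^3 + 284*d^2 - 26*d - 12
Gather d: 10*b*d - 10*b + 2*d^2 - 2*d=-10*b + 2*d^2 + d*(10*b - 2)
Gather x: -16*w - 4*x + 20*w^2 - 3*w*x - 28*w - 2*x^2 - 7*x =20*w^2 - 44*w - 2*x^2 + x*(-3*w - 11)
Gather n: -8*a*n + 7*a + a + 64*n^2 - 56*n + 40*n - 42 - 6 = 8*a + 64*n^2 + n*(-8*a - 16) - 48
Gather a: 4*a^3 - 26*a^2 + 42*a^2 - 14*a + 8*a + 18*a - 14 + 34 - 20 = 4*a^3 + 16*a^2 + 12*a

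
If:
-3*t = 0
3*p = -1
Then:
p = -1/3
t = 0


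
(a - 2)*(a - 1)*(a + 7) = a^3 + 4*a^2 - 19*a + 14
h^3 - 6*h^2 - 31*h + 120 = (h - 8)*(h - 3)*(h + 5)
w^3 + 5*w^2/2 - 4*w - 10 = (w - 2)*(w + 2)*(w + 5/2)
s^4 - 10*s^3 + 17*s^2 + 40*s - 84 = (s - 7)*(s - 3)*(s - 2)*(s + 2)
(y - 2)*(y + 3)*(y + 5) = y^3 + 6*y^2 - y - 30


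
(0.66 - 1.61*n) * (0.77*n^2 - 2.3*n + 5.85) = -1.2397*n^3 + 4.2112*n^2 - 10.9365*n + 3.861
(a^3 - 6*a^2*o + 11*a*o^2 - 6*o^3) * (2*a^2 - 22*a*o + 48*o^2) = 2*a^5 - 34*a^4*o + 202*a^3*o^2 - 542*a^2*o^3 + 660*a*o^4 - 288*o^5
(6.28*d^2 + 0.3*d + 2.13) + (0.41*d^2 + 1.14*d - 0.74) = 6.69*d^2 + 1.44*d + 1.39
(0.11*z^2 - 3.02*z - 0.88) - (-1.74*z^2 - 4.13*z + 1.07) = 1.85*z^2 + 1.11*z - 1.95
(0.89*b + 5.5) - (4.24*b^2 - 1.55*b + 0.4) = -4.24*b^2 + 2.44*b + 5.1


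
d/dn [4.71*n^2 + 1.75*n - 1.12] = 9.42*n + 1.75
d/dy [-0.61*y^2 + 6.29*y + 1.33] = 6.29 - 1.22*y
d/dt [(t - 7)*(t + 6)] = 2*t - 1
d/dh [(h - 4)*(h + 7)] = 2*h + 3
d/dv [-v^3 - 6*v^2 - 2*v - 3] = -3*v^2 - 12*v - 2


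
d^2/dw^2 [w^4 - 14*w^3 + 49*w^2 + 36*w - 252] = 12*w^2 - 84*w + 98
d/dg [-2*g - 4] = -2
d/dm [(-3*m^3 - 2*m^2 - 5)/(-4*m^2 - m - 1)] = (12*m^4 + 6*m^3 + 11*m^2 - 36*m - 5)/(16*m^4 + 8*m^3 + 9*m^2 + 2*m + 1)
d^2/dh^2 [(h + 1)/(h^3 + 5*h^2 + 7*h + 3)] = 2*(3*h^2 + 12*h + 13)/(h^6 + 12*h^5 + 57*h^4 + 136*h^3 + 171*h^2 + 108*h + 27)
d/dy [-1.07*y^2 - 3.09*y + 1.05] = -2.14*y - 3.09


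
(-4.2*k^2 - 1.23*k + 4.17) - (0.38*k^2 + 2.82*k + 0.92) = -4.58*k^2 - 4.05*k + 3.25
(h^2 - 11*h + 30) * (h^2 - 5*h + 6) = h^4 - 16*h^3 + 91*h^2 - 216*h + 180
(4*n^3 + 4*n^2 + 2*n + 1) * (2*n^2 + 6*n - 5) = 8*n^5 + 32*n^4 + 8*n^3 - 6*n^2 - 4*n - 5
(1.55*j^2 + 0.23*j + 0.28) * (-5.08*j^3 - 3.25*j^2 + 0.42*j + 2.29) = -7.874*j^5 - 6.2059*j^4 - 1.5189*j^3 + 2.7361*j^2 + 0.6443*j + 0.6412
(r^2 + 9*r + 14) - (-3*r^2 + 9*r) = 4*r^2 + 14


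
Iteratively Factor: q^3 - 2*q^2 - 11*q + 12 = (q - 1)*(q^2 - q - 12) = (q - 1)*(q + 3)*(q - 4)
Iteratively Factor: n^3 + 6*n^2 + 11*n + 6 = (n + 1)*(n^2 + 5*n + 6) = (n + 1)*(n + 3)*(n + 2)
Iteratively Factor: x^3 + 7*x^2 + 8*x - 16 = (x + 4)*(x^2 + 3*x - 4) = (x + 4)^2*(x - 1)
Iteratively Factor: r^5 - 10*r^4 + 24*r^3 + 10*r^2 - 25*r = (r)*(r^4 - 10*r^3 + 24*r^2 + 10*r - 25) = r*(r - 1)*(r^3 - 9*r^2 + 15*r + 25) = r*(r - 5)*(r - 1)*(r^2 - 4*r - 5) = r*(r - 5)^2*(r - 1)*(r + 1)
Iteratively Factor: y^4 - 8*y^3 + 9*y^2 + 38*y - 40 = (y - 4)*(y^3 - 4*y^2 - 7*y + 10) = (y - 5)*(y - 4)*(y^2 + y - 2) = (y - 5)*(y - 4)*(y + 2)*(y - 1)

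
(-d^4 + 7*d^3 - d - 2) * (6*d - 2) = -6*d^5 + 44*d^4 - 14*d^3 - 6*d^2 - 10*d + 4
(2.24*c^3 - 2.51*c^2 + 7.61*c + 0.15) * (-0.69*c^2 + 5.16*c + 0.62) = -1.5456*c^5 + 13.2903*c^4 - 16.8137*c^3 + 37.6079*c^2 + 5.4922*c + 0.093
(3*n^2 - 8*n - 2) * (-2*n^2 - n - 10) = -6*n^4 + 13*n^3 - 18*n^2 + 82*n + 20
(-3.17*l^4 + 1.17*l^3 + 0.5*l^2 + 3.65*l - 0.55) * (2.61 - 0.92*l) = 2.9164*l^5 - 9.3501*l^4 + 2.5937*l^3 - 2.053*l^2 + 10.0325*l - 1.4355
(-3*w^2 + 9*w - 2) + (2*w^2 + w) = -w^2 + 10*w - 2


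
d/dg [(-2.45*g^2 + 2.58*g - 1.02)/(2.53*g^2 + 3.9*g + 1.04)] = (-16.0824*g^2 + 0.065199999999999*g + 6.6612)/(6.4009*g^4 + 19.734*g^3 + 20.4724*g^2 + 8.112*g + 1.0816)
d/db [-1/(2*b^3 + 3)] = 6*b^2/(2*b^3 + 3)^2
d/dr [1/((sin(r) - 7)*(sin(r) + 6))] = (-sin(2*r) + cos(r))/((sin(r) - 7)^2*(sin(r) + 6)^2)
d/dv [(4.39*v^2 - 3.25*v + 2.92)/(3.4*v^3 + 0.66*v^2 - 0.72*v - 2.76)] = (-14.926*v^4 + 22.1*v^3 - 30.7998*v^2 - 28.0872*v + 11.0724)/(11.56*v^6 + 4.488*v^5 - 4.4604*v^4 - 19.7184*v^3 - 3.1248*v^2 + 3.9744*v + 7.6176)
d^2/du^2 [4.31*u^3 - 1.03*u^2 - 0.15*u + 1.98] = 25.86*u - 2.06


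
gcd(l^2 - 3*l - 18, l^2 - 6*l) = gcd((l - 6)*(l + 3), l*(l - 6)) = l - 6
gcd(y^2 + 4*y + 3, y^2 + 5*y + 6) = y + 3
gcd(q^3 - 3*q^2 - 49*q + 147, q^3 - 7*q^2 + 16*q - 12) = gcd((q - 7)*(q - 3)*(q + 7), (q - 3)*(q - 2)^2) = q - 3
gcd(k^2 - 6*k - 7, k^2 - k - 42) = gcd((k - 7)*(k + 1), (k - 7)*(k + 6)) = k - 7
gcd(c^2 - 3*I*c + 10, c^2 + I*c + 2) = c + 2*I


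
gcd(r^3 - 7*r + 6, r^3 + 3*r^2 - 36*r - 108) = r + 3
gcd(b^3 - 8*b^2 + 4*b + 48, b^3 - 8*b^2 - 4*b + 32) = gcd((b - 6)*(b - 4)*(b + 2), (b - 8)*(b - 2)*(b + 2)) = b + 2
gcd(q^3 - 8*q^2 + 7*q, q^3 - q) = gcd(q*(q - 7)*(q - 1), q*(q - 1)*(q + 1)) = q^2 - q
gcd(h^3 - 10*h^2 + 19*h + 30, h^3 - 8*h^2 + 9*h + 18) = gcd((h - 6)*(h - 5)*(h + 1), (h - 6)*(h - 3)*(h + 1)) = h^2 - 5*h - 6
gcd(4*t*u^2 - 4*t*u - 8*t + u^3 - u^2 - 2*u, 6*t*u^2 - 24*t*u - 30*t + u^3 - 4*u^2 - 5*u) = u + 1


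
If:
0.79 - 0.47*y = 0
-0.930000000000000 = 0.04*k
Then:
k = -23.25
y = 1.68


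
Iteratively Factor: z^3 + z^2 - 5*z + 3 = (z - 1)*(z^2 + 2*z - 3) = (z - 1)^2*(z + 3)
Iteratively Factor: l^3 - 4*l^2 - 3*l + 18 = (l + 2)*(l^2 - 6*l + 9) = (l - 3)*(l + 2)*(l - 3)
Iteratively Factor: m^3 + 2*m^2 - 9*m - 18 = (m - 3)*(m^2 + 5*m + 6) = (m - 3)*(m + 2)*(m + 3)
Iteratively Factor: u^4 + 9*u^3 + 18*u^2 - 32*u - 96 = (u - 2)*(u^3 + 11*u^2 + 40*u + 48) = (u - 2)*(u + 4)*(u^2 + 7*u + 12) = (u - 2)*(u + 3)*(u + 4)*(u + 4)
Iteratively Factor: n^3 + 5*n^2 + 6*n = (n)*(n^2 + 5*n + 6) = n*(n + 2)*(n + 3)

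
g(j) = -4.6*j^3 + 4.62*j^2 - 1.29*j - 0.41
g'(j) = -13.8*j^2 + 9.24*j - 1.29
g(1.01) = -1.74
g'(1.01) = -6.03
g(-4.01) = 375.67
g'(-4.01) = -260.25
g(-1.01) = 10.35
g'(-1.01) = -24.70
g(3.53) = -149.73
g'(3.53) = -140.63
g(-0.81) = 6.11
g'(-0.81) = -17.83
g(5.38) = -589.94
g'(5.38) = -351.01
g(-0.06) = -0.31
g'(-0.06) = -1.89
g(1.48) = -7.11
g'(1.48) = -17.84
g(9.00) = -2991.20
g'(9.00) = -1035.93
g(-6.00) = 1167.25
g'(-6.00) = -553.53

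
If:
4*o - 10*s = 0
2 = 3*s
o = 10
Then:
No Solution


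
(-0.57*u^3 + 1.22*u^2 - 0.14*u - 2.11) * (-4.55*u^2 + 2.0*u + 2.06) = 2.5935*u^5 - 6.691*u^4 + 1.9028*u^3 + 11.8337*u^2 - 4.5084*u - 4.3466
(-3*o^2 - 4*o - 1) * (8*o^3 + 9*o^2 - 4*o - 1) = -24*o^5 - 59*o^4 - 32*o^3 + 10*o^2 + 8*o + 1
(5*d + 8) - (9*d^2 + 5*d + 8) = -9*d^2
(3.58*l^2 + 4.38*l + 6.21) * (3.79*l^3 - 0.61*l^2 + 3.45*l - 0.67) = 13.5682*l^5 + 14.4164*l^4 + 33.2151*l^3 + 8.9243*l^2 + 18.4899*l - 4.1607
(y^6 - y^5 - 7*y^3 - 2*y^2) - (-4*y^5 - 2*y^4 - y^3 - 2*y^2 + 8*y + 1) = y^6 + 3*y^5 + 2*y^4 - 6*y^3 - 8*y - 1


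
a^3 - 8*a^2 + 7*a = a*(a - 7)*(a - 1)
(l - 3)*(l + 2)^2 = l^3 + l^2 - 8*l - 12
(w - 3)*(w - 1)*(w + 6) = w^3 + 2*w^2 - 21*w + 18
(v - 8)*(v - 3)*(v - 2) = v^3 - 13*v^2 + 46*v - 48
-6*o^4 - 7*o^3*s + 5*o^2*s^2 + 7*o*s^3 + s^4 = (-o + s)*(o + s)^2*(6*o + s)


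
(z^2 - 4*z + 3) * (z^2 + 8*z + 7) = z^4 + 4*z^3 - 22*z^2 - 4*z + 21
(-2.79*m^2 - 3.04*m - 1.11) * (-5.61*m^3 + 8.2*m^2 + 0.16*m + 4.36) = 15.6519*m^5 - 5.8236*m^4 - 19.1473*m^3 - 21.7528*m^2 - 13.432*m - 4.8396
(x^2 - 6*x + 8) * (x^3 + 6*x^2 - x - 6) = x^5 - 29*x^3 + 48*x^2 + 28*x - 48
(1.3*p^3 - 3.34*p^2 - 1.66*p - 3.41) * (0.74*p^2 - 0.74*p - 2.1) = 0.962*p^5 - 3.4336*p^4 - 1.4868*p^3 + 5.719*p^2 + 6.0094*p + 7.161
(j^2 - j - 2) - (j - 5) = j^2 - 2*j + 3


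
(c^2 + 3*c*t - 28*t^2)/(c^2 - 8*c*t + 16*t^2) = (-c - 7*t)/(-c + 4*t)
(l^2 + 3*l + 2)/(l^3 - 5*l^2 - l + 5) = (l + 2)/(l^2 - 6*l + 5)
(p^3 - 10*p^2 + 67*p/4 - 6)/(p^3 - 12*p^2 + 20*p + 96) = (p^2 - 2*p + 3/4)/(p^2 - 4*p - 12)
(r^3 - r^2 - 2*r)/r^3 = (r^2 - r - 2)/r^2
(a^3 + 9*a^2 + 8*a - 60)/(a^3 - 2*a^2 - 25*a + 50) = (a + 6)/(a - 5)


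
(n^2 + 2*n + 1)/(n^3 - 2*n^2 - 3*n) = (n + 1)/(n*(n - 3))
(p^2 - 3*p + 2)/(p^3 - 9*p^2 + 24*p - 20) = (p - 1)/(p^2 - 7*p + 10)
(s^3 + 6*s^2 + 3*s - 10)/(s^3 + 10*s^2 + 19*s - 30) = (s + 2)/(s + 6)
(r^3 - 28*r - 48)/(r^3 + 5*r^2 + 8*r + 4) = (r^2 - 2*r - 24)/(r^2 + 3*r + 2)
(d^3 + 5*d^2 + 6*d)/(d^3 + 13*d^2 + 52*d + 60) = d*(d + 3)/(d^2 + 11*d + 30)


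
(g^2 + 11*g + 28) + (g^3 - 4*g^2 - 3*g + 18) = g^3 - 3*g^2 + 8*g + 46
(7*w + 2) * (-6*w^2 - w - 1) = -42*w^3 - 19*w^2 - 9*w - 2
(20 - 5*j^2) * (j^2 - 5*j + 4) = -5*j^4 + 25*j^3 - 100*j + 80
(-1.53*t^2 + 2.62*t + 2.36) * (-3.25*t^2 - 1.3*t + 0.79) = 4.9725*t^4 - 6.526*t^3 - 12.2847*t^2 - 0.9982*t + 1.8644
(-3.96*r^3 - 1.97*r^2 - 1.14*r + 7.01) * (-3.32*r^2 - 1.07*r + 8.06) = 13.1472*r^5 + 10.7776*r^4 - 26.0249*r^3 - 37.9316*r^2 - 16.6891*r + 56.5006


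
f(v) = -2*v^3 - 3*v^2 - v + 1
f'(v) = -6*v^2 - 6*v - 1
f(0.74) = -2.19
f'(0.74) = -8.73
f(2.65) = -59.94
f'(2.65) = -59.04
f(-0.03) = 1.03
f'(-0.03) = -0.83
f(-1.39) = 1.96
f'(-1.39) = -4.25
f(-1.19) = 1.31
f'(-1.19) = -2.36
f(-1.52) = 2.61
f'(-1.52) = -5.74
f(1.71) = -19.48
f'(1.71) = -28.80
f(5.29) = -384.31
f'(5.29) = -200.64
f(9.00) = -1709.00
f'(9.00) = -541.00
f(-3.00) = 31.00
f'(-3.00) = -37.00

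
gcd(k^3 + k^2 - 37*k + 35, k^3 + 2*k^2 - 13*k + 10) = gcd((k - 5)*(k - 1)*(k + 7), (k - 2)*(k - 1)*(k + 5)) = k - 1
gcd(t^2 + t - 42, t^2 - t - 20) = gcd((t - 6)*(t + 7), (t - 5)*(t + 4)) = 1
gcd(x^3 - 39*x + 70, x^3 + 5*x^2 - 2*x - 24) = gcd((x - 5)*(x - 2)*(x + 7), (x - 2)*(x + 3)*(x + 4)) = x - 2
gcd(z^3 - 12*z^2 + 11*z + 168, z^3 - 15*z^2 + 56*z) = z^2 - 15*z + 56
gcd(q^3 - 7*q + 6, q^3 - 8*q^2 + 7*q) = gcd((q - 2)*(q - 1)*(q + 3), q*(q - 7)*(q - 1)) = q - 1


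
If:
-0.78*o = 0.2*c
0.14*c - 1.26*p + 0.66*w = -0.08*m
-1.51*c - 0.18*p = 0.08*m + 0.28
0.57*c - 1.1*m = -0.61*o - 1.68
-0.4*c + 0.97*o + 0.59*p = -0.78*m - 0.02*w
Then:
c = -0.04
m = 1.51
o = 0.01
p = -1.91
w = -3.83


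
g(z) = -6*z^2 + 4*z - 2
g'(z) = 4 - 12*z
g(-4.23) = -126.28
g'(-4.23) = 54.76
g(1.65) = -11.74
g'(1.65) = -15.80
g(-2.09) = -36.57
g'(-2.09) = 29.08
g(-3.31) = -80.98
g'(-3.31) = 43.72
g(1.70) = -12.54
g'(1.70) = -16.40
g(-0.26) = -3.45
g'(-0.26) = 7.12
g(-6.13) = -251.98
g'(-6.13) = 77.56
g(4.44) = -102.52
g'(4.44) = -49.28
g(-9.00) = -524.00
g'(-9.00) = 112.00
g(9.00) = -452.00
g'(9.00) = -104.00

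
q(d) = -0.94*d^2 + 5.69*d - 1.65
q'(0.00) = 5.69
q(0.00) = -1.65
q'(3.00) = 0.05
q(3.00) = 6.96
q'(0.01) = 5.67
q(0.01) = -1.59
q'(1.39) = 3.08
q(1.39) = 4.44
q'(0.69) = 4.39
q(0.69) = 1.83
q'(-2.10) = 9.64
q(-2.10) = -17.74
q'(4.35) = -2.49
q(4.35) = 5.31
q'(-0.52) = 6.67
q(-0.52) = -4.86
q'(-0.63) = 6.87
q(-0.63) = -5.61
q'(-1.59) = 8.68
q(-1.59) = -13.07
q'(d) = 5.69 - 1.88*d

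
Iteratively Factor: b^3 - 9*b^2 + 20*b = (b - 4)*(b^2 - 5*b) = b*(b - 4)*(b - 5)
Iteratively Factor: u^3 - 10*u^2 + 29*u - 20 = (u - 4)*(u^2 - 6*u + 5) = (u - 4)*(u - 1)*(u - 5)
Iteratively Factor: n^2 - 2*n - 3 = (n - 3)*(n + 1)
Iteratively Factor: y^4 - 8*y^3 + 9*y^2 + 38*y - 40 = (y - 5)*(y^3 - 3*y^2 - 6*y + 8) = (y - 5)*(y + 2)*(y^2 - 5*y + 4) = (y - 5)*(y - 4)*(y + 2)*(y - 1)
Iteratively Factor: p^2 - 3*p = (p)*(p - 3)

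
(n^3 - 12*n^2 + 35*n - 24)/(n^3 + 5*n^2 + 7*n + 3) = (n^3 - 12*n^2 + 35*n - 24)/(n^3 + 5*n^2 + 7*n + 3)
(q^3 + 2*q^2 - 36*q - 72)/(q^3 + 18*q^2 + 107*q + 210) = (q^2 - 4*q - 12)/(q^2 + 12*q + 35)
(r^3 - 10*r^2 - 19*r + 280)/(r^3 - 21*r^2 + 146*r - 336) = (r + 5)/(r - 6)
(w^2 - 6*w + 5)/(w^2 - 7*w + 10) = (w - 1)/(w - 2)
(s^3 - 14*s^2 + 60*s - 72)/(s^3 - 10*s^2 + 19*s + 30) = (s^2 - 8*s + 12)/(s^2 - 4*s - 5)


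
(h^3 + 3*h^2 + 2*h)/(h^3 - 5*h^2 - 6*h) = (h + 2)/(h - 6)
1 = 1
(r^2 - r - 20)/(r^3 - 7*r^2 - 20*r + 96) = (r - 5)/(r^2 - 11*r + 24)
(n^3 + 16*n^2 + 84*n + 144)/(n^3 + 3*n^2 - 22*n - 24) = (n^2 + 10*n + 24)/(n^2 - 3*n - 4)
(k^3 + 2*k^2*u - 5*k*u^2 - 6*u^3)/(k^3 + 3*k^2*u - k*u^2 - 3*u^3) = (-k + 2*u)/(-k + u)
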